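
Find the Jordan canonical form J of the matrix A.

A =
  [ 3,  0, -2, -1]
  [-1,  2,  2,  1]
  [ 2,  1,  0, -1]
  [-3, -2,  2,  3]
J_2(2) ⊕ J_2(2)

The characteristic polynomial is
  det(x·I − A) = x^4 - 8*x^3 + 24*x^2 - 32*x + 16 = (x - 2)^4

Eigenvalues and multiplicities (the geometric multiplicity of λ is n − rank(A − λI), which equals the number of Jordan blocks for λ):
  λ = 2: algebraic multiplicity = 4, geometric multiplicity = 2

Determining the block sizes for each eigenvalue:
  λ = 2: with am = 4 and gm = 2, the partition is not yet determined (e.g. several partitions of 4 into 2 parts exist). Let N = A − (2)·I. Computing rank(N^1) = 2, rank(N^2) = 0; the number of blocks of size ≥ j is rank(N^{j−1}) − rank(N^j), giving [2, 2]. So we have 2 block(s) of size 2 → block sizes [2, 2]

Assembling the blocks gives a Jordan form
J =
  [2, 1, 0, 0]
  [0, 2, 0, 0]
  [0, 0, 2, 1]
  [0, 0, 0, 2]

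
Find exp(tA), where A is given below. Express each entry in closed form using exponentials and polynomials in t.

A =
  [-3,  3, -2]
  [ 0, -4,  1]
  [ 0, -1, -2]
e^{tA} =
  [exp(-3*t), -t^2*exp(-3*t)/2 + 3*t*exp(-3*t), t^2*exp(-3*t)/2 - 2*t*exp(-3*t)]
  [0, -t*exp(-3*t) + exp(-3*t), t*exp(-3*t)]
  [0, -t*exp(-3*t), t*exp(-3*t) + exp(-3*t)]

Strategy: write A = P · J · P⁻¹ where J is a Jordan canonical form, so e^{tA} = P · e^{tJ} · P⁻¹, and e^{tJ} can be computed block-by-block.

A has Jordan form
J =
  [-3,  1,  0]
  [ 0, -3,  1]
  [ 0,  0, -3]
(up to reordering of blocks).

Per-block formulas:
  For a 3×3 Jordan block J_3(-3): exp(t · J_3(-3)) = e^(-3t)·(I + t·N + (t^2/2)·N^2), where N is the 3×3 nilpotent shift.

After assembling e^{tJ} and conjugating by P, we get:

e^{tA} =
  [exp(-3*t), -t^2*exp(-3*t)/2 + 3*t*exp(-3*t), t^2*exp(-3*t)/2 - 2*t*exp(-3*t)]
  [0, -t*exp(-3*t) + exp(-3*t), t*exp(-3*t)]
  [0, -t*exp(-3*t), t*exp(-3*t) + exp(-3*t)]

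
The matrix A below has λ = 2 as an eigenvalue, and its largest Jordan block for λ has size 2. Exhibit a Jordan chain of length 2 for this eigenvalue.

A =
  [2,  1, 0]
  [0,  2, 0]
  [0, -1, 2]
A Jordan chain for λ = 2 of length 2:
v_1 = (1, 0, -1)ᵀ
v_2 = (0, 1, 0)ᵀ

Let N = A − (2)·I. We want v_2 with N^2 v_2 = 0 but N^1 v_2 ≠ 0; then v_{j-1} := N · v_j for j = 2, …, 2.

Pick v_2 = (0, 1, 0)ᵀ.
Then v_1 = N · v_2 = (1, 0, -1)ᵀ.

Sanity check: (A − (2)·I) v_1 = (0, 0, 0)ᵀ = 0. ✓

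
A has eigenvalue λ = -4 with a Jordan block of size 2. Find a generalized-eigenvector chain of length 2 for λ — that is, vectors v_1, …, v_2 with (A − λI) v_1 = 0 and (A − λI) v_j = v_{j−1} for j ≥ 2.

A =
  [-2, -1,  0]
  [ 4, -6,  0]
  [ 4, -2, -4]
A Jordan chain for λ = -4 of length 2:
v_1 = (2, 4, 4)ᵀ
v_2 = (1, 0, 0)ᵀ

Let N = A − (-4)·I. We want v_2 with N^2 v_2 = 0 but N^1 v_2 ≠ 0; then v_{j-1} := N · v_j for j = 2, …, 2.

Pick v_2 = (1, 0, 0)ᵀ.
Then v_1 = N · v_2 = (2, 4, 4)ᵀ.

Sanity check: (A − (-4)·I) v_1 = (0, 0, 0)ᵀ = 0. ✓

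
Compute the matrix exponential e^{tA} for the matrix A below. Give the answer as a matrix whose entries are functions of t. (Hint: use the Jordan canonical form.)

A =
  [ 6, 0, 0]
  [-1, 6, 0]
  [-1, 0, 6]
e^{tA} =
  [exp(6*t), 0, 0]
  [-t*exp(6*t), exp(6*t), 0]
  [-t*exp(6*t), 0, exp(6*t)]

Strategy: write A = P · J · P⁻¹ where J is a Jordan canonical form, so e^{tA} = P · e^{tJ} · P⁻¹, and e^{tJ} can be computed block-by-block.

A has Jordan form
J =
  [6, 1, 0]
  [0, 6, 0]
  [0, 0, 6]
(up to reordering of blocks).

Per-block formulas:
  For a 1×1 block at λ = 6: exp(t · [6]) = [e^(6t)].
  For a 2×2 Jordan block J_2(6): exp(t · J_2(6)) = e^(6t)·(I + t·N), where N is the 2×2 nilpotent shift.

After assembling e^{tJ} and conjugating by P, we get:

e^{tA} =
  [exp(6*t), 0, 0]
  [-t*exp(6*t), exp(6*t), 0]
  [-t*exp(6*t), 0, exp(6*t)]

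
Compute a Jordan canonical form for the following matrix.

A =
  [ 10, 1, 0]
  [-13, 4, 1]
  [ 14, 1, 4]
J_3(6)

The characteristic polynomial is
  det(x·I − A) = x^3 - 18*x^2 + 108*x - 216 = (x - 6)^3

Eigenvalues and multiplicities (the geometric multiplicity of λ is n − rank(A − λI), which equals the number of Jordan blocks for λ):
  λ = 6: algebraic multiplicity = 3, geometric multiplicity = 1

Determining the block sizes for each eigenvalue:
  λ = 6: one block (gm = 1), so the single block has size am = 3 → block sizes [3]

Assembling the blocks gives a Jordan form
J =
  [6, 1, 0]
  [0, 6, 1]
  [0, 0, 6]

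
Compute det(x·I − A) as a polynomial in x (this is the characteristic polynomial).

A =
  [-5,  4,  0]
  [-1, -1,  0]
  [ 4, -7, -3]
x^3 + 9*x^2 + 27*x + 27

Expanding det(x·I − A) (e.g. by cofactor expansion or by noting that A is similar to its Jordan form J, which has the same characteristic polynomial as A) gives
  χ_A(x) = x^3 + 9*x^2 + 27*x + 27
which factors as (x + 3)^3. The eigenvalues (with algebraic multiplicities) are λ = -3 with multiplicity 3.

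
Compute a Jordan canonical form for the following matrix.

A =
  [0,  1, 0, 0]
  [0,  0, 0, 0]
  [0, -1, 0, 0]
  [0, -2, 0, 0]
J_2(0) ⊕ J_1(0) ⊕ J_1(0)

The characteristic polynomial is
  det(x·I − A) = x^4

Eigenvalues and multiplicities (the geometric multiplicity of λ is n − rank(A − λI), which equals the number of Jordan blocks for λ):
  λ = 0: algebraic multiplicity = 4, geometric multiplicity = 3

Determining the block sizes for each eigenvalue:
  λ = 0: 3 blocks summing to 4 forces exactly one block of size 2 and the rest size 1 → block sizes [2, 1, 1]

Assembling the blocks gives a Jordan form
J =
  [0, 1, 0, 0]
  [0, 0, 0, 0]
  [0, 0, 0, 0]
  [0, 0, 0, 0]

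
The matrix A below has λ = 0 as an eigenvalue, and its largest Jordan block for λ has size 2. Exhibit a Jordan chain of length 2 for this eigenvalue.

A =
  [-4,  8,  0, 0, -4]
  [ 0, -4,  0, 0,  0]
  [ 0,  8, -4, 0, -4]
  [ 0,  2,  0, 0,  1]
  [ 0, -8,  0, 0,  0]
A Jordan chain for λ = 0 of length 2:
v_1 = (0, 0, 0, -1, 0)ᵀ
v_2 = (1, 0, 1, 0, -1)ᵀ

Let N = A − (0)·I. We want v_2 with N^2 v_2 = 0 but N^1 v_2 ≠ 0; then v_{j-1} := N · v_j for j = 2, …, 2.

Pick v_2 = (1, 0, 1, 0, -1)ᵀ.
Then v_1 = N · v_2 = (0, 0, 0, -1, 0)ᵀ.

Sanity check: (A − (0)·I) v_1 = (0, 0, 0, 0, 0)ᵀ = 0. ✓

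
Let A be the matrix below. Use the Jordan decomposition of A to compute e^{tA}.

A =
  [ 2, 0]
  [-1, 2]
e^{tA} =
  [exp(2*t), 0]
  [-t*exp(2*t), exp(2*t)]

Strategy: write A = P · J · P⁻¹ where J is a Jordan canonical form, so e^{tA} = P · e^{tJ} · P⁻¹, and e^{tJ} can be computed block-by-block.

A has Jordan form
J =
  [2, 1]
  [0, 2]
(up to reordering of blocks).

Per-block formulas:
  For a 2×2 Jordan block J_2(2): exp(t · J_2(2)) = e^(2t)·(I + t·N), where N is the 2×2 nilpotent shift.

After assembling e^{tJ} and conjugating by P, we get:

e^{tA} =
  [exp(2*t), 0]
  [-t*exp(2*t), exp(2*t)]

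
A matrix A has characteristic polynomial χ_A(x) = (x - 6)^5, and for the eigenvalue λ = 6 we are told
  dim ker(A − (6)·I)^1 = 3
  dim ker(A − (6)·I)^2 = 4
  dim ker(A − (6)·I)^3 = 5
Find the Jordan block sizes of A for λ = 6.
Block sizes for λ = 6: [3, 1, 1]

From the dimensions of kernels of powers, the number of Jordan blocks of size at least j is d_j − d_{j−1} where d_j = dim ker(N^j) (with d_0 = 0). Computing the differences gives [3, 1, 1].
The number of blocks of size exactly k is (#blocks of size ≥ k) − (#blocks of size ≥ k + 1), so the partition is: 2 block(s) of size 1, 1 block(s) of size 3.
In nonincreasing order the block sizes are [3, 1, 1].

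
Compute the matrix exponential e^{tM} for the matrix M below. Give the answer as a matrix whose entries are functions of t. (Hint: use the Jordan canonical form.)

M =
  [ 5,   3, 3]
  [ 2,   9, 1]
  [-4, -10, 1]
e^{tM} =
  [-3*t^2*exp(5*t) + exp(5*t), -9*t^2*exp(5*t) + 3*t*exp(5*t), -9*t^2*exp(5*t)/2 + 3*t*exp(5*t)]
  [2*t^2*exp(5*t) + 2*t*exp(5*t), 6*t^2*exp(5*t) + 4*t*exp(5*t) + exp(5*t), 3*t^2*exp(5*t) + t*exp(5*t)]
  [-2*t^2*exp(5*t) - 4*t*exp(5*t), -6*t^2*exp(5*t) - 10*t*exp(5*t), -3*t^2*exp(5*t) - 4*t*exp(5*t) + exp(5*t)]

Strategy: write M = P · J · P⁻¹ where J is a Jordan canonical form, so e^{tM} = P · e^{tJ} · P⁻¹, and e^{tJ} can be computed block-by-block.

M has Jordan form
J =
  [5, 1, 0]
  [0, 5, 1]
  [0, 0, 5]
(up to reordering of blocks).

Per-block formulas:
  For a 3×3 Jordan block J_3(5): exp(t · J_3(5)) = e^(5t)·(I + t·N + (t^2/2)·N^2), where N is the 3×3 nilpotent shift.

After assembling e^{tJ} and conjugating by P, we get:

e^{tM} =
  [-3*t^2*exp(5*t) + exp(5*t), -9*t^2*exp(5*t) + 3*t*exp(5*t), -9*t^2*exp(5*t)/2 + 3*t*exp(5*t)]
  [2*t^2*exp(5*t) + 2*t*exp(5*t), 6*t^2*exp(5*t) + 4*t*exp(5*t) + exp(5*t), 3*t^2*exp(5*t) + t*exp(5*t)]
  [-2*t^2*exp(5*t) - 4*t*exp(5*t), -6*t^2*exp(5*t) - 10*t*exp(5*t), -3*t^2*exp(5*t) - 4*t*exp(5*t) + exp(5*t)]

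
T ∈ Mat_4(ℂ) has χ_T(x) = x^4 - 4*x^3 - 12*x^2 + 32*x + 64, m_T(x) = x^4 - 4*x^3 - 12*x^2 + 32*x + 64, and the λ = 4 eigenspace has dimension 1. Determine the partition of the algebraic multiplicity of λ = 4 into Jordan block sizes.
Block sizes for λ = 4: [2]

Step 1 — from the characteristic polynomial, algebraic multiplicity of λ = 4 is 2. From dim ker(T − (4)·I) = 1, there are exactly 1 Jordan blocks for λ = 4.
Step 2 — from the minimal polynomial, the factor (x − 4)^2 tells us the largest block for λ = 4 has size 2.
Step 3 — with total size 2, 1 blocks, and largest block 2, the block sizes (in nonincreasing order) are [2].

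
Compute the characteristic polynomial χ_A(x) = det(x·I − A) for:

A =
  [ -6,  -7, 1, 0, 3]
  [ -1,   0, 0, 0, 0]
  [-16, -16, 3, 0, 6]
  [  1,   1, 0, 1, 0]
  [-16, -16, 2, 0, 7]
x^5 - 5*x^4 + 10*x^3 - 10*x^2 + 5*x - 1

Expanding det(x·I − A) (e.g. by cofactor expansion or by noting that A is similar to its Jordan form J, which has the same characteristic polynomial as A) gives
  χ_A(x) = x^5 - 5*x^4 + 10*x^3 - 10*x^2 + 5*x - 1
which factors as (x - 1)^5. The eigenvalues (with algebraic multiplicities) are λ = 1 with multiplicity 5.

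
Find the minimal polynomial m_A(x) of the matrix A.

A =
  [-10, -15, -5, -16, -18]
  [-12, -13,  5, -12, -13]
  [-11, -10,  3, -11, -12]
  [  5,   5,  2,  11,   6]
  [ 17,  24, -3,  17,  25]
x^4 - 10*x^3 + 13*x^2 + 60*x + 36

The characteristic polynomial is χ_A(x) = (x - 6)^3*(x + 1)^2, so the eigenvalues are known. The minimal polynomial is
  m_A(x) = Π_λ (x − λ)^{k_λ}
where k_λ is the size of the *largest* Jordan block for λ (equivalently, the smallest k with (A − λI)^k v = 0 for every generalised eigenvector v of λ).

  λ = -1: largest Jordan block has size 2, contributing (x + 1)^2
  λ = 6: largest Jordan block has size 2, contributing (x − 6)^2

So m_A(x) = (x - 6)^2*(x + 1)^2 = x^4 - 10*x^3 + 13*x^2 + 60*x + 36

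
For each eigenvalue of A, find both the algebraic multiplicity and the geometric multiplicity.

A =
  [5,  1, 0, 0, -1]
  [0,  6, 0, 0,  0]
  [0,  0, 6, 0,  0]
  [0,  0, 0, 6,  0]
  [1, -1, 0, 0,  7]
λ = 6: alg = 5, geom = 4

Step 1 — factor the characteristic polynomial to read off the algebraic multiplicities:
  χ_A(x) = (x - 6)^5

Step 2 — compute geometric multiplicities via the rank-nullity identity g(λ) = n − rank(A − λI):
  rank(A − (6)·I) = 1, so dim ker(A − (6)·I) = n − 1 = 4

Summary:
  λ = 6: algebraic multiplicity = 5, geometric multiplicity = 4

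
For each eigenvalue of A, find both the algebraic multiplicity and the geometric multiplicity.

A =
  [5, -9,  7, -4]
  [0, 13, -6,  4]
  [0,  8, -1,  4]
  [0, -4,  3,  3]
λ = 5: alg = 4, geom = 2

Step 1 — factor the characteristic polynomial to read off the algebraic multiplicities:
  χ_A(x) = (x - 5)^4

Step 2 — compute geometric multiplicities via the rank-nullity identity g(λ) = n − rank(A − λI):
  rank(A − (5)·I) = 2, so dim ker(A − (5)·I) = n − 2 = 2

Summary:
  λ = 5: algebraic multiplicity = 4, geometric multiplicity = 2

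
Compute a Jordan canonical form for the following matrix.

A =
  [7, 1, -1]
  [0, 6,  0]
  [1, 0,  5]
J_3(6)

The characteristic polynomial is
  det(x·I − A) = x^3 - 18*x^2 + 108*x - 216 = (x - 6)^3

Eigenvalues and multiplicities (the geometric multiplicity of λ is n − rank(A − λI), which equals the number of Jordan blocks for λ):
  λ = 6: algebraic multiplicity = 3, geometric multiplicity = 1

Determining the block sizes for each eigenvalue:
  λ = 6: one block (gm = 1), so the single block has size am = 3 → block sizes [3]

Assembling the blocks gives a Jordan form
J =
  [6, 1, 0]
  [0, 6, 1]
  [0, 0, 6]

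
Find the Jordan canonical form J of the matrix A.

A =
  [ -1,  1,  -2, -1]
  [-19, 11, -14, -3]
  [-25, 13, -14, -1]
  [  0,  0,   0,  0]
J_1(-4) ⊕ J_2(0) ⊕ J_1(0)

The characteristic polynomial is
  det(x·I − A) = x^4 + 4*x^3 = x^3*(x + 4)

Eigenvalues and multiplicities (the geometric multiplicity of λ is n − rank(A − λI), which equals the number of Jordan blocks for λ):
  λ = -4: algebraic multiplicity = 1, geometric multiplicity = 1
  λ = 0: algebraic multiplicity = 3, geometric multiplicity = 2

Determining the block sizes for each eigenvalue:
  λ = -4: one block (gm = 1), so the single block has size am = 1 → block sizes [1]
  λ = 0: 2 blocks summing to 3 forces exactly one block of size 2 and the rest size 1 → block sizes [2, 1]

Assembling the blocks gives a Jordan form
J =
  [-4, 0, 0, 0]
  [ 0, 0, 1, 0]
  [ 0, 0, 0, 0]
  [ 0, 0, 0, 0]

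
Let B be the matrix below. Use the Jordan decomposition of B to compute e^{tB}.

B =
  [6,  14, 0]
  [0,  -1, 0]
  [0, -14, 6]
e^{tB} =
  [exp(6*t), 2*exp(6*t) - 2*exp(-t), 0]
  [0, exp(-t), 0]
  [0, -2*exp(6*t) + 2*exp(-t), exp(6*t)]

Strategy: write B = P · J · P⁻¹ where J is a Jordan canonical form, so e^{tB} = P · e^{tJ} · P⁻¹, and e^{tJ} can be computed block-by-block.

B has Jordan form
J =
  [-1, 0, 0]
  [ 0, 6, 0]
  [ 0, 0, 6]
(up to reordering of blocks).

Per-block formulas:
  For a 1×1 block at λ = 6: exp(t · [6]) = [e^(6t)].
  For a 1×1 block at λ = -1: exp(t · [-1]) = [e^(-1t)].

After assembling e^{tJ} and conjugating by P, we get:

e^{tB} =
  [exp(6*t), 2*exp(6*t) - 2*exp(-t), 0]
  [0, exp(-t), 0]
  [0, -2*exp(6*t) + 2*exp(-t), exp(6*t)]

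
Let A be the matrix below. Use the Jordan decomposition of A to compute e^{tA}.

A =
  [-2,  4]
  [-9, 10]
e^{tA} =
  [-6*t*exp(4*t) + exp(4*t), 4*t*exp(4*t)]
  [-9*t*exp(4*t), 6*t*exp(4*t) + exp(4*t)]

Strategy: write A = P · J · P⁻¹ where J is a Jordan canonical form, so e^{tA} = P · e^{tJ} · P⁻¹, and e^{tJ} can be computed block-by-block.

A has Jordan form
J =
  [4, 1]
  [0, 4]
(up to reordering of blocks).

Per-block formulas:
  For a 2×2 Jordan block J_2(4): exp(t · J_2(4)) = e^(4t)·(I + t·N), where N is the 2×2 nilpotent shift.

After assembling e^{tJ} and conjugating by P, we get:

e^{tA} =
  [-6*t*exp(4*t) + exp(4*t), 4*t*exp(4*t)]
  [-9*t*exp(4*t), 6*t*exp(4*t) + exp(4*t)]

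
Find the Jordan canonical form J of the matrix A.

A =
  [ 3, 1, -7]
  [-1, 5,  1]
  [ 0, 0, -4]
J_1(-4) ⊕ J_2(4)

The characteristic polynomial is
  det(x·I − A) = x^3 - 4*x^2 - 16*x + 64 = (x - 4)^2*(x + 4)

Eigenvalues and multiplicities (the geometric multiplicity of λ is n − rank(A − λI), which equals the number of Jordan blocks for λ):
  λ = -4: algebraic multiplicity = 1, geometric multiplicity = 1
  λ = 4: algebraic multiplicity = 2, geometric multiplicity = 1

Determining the block sizes for each eigenvalue:
  λ = -4: one block (gm = 1), so the single block has size am = 1 → block sizes [1]
  λ = 4: one block (gm = 1), so the single block has size am = 2 → block sizes [2]

Assembling the blocks gives a Jordan form
J =
  [-4, 0, 0]
  [ 0, 4, 1]
  [ 0, 0, 4]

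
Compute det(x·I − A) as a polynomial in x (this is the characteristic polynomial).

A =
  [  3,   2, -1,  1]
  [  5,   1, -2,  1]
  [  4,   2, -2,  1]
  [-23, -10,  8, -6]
x^4 + 4*x^3 + 6*x^2 + 4*x + 1

Expanding det(x·I − A) (e.g. by cofactor expansion or by noting that A is similar to its Jordan form J, which has the same characteristic polynomial as A) gives
  χ_A(x) = x^4 + 4*x^3 + 6*x^2 + 4*x + 1
which factors as (x + 1)^4. The eigenvalues (with algebraic multiplicities) are λ = -1 with multiplicity 4.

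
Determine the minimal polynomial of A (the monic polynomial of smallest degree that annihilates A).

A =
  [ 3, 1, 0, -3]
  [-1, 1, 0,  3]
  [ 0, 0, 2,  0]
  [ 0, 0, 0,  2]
x^2 - 4*x + 4

The characteristic polynomial is χ_A(x) = (x - 2)^4, so the eigenvalues are known. The minimal polynomial is
  m_A(x) = Π_λ (x − λ)^{k_λ}
where k_λ is the size of the *largest* Jordan block for λ (equivalently, the smallest k with (A − λI)^k v = 0 for every generalised eigenvector v of λ).

  λ = 2: largest Jordan block has size 2, contributing (x − 2)^2

So m_A(x) = (x - 2)^2 = x^2 - 4*x + 4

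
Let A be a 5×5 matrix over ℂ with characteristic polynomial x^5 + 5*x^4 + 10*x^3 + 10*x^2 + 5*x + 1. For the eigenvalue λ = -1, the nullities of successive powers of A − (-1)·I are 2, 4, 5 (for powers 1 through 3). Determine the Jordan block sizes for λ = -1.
Block sizes for λ = -1: [3, 2]

From the dimensions of kernels of powers, the number of Jordan blocks of size at least j is d_j − d_{j−1} where d_j = dim ker(N^j) (with d_0 = 0). Computing the differences gives [2, 2, 1].
The number of blocks of size exactly k is (#blocks of size ≥ k) − (#blocks of size ≥ k + 1), so the partition is: 1 block(s) of size 2, 1 block(s) of size 3.
In nonincreasing order the block sizes are [3, 2].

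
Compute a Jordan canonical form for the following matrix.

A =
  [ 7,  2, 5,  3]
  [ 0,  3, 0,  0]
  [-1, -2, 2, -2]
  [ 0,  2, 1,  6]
J_1(3) ⊕ J_3(5)

The characteristic polynomial is
  det(x·I − A) = x^4 - 18*x^3 + 120*x^2 - 350*x + 375 = (x - 5)^3*(x - 3)

Eigenvalues and multiplicities (the geometric multiplicity of λ is n − rank(A − λI), which equals the number of Jordan blocks for λ):
  λ = 3: algebraic multiplicity = 1, geometric multiplicity = 1
  λ = 5: algebraic multiplicity = 3, geometric multiplicity = 1

Determining the block sizes for each eigenvalue:
  λ = 3: one block (gm = 1), so the single block has size am = 1 → block sizes [1]
  λ = 5: one block (gm = 1), so the single block has size am = 3 → block sizes [3]

Assembling the blocks gives a Jordan form
J =
  [3, 0, 0, 0]
  [0, 5, 1, 0]
  [0, 0, 5, 1]
  [0, 0, 0, 5]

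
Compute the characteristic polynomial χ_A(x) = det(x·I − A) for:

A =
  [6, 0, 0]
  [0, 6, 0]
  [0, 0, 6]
x^3 - 18*x^2 + 108*x - 216

Expanding det(x·I − A) (e.g. by cofactor expansion or by noting that A is similar to its Jordan form J, which has the same characteristic polynomial as A) gives
  χ_A(x) = x^3 - 18*x^2 + 108*x - 216
which factors as (x - 6)^3. The eigenvalues (with algebraic multiplicities) are λ = 6 with multiplicity 3.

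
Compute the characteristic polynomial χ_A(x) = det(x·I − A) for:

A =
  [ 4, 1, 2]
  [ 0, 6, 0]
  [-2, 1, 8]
x^3 - 18*x^2 + 108*x - 216

Expanding det(x·I − A) (e.g. by cofactor expansion or by noting that A is similar to its Jordan form J, which has the same characteristic polynomial as A) gives
  χ_A(x) = x^3 - 18*x^2 + 108*x - 216
which factors as (x - 6)^3. The eigenvalues (with algebraic multiplicities) are λ = 6 with multiplicity 3.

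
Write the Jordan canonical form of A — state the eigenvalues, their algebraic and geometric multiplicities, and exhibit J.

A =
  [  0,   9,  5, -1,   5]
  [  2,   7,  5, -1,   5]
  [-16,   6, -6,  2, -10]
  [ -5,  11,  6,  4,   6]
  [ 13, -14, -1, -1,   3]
J_2(-2) ⊕ J_2(4) ⊕ J_1(4)

The characteristic polynomial is
  det(x·I − A) = x^5 - 8*x^4 + 4*x^3 + 80*x^2 - 64*x - 256 = (x - 4)^3*(x + 2)^2

Eigenvalues and multiplicities (the geometric multiplicity of λ is n − rank(A − λI), which equals the number of Jordan blocks for λ):
  λ = -2: algebraic multiplicity = 2, geometric multiplicity = 1
  λ = 4: algebraic multiplicity = 3, geometric multiplicity = 2

Determining the block sizes for each eigenvalue:
  λ = -2: one block (gm = 1), so the single block has size am = 2 → block sizes [2]
  λ = 4: 2 blocks summing to 3 forces exactly one block of size 2 and the rest size 1 → block sizes [2, 1]

Assembling the blocks gives a Jordan form
J =
  [-2,  1, 0, 0, 0]
  [ 0, -2, 0, 0, 0]
  [ 0,  0, 4, 1, 0]
  [ 0,  0, 0, 4, 0]
  [ 0,  0, 0, 0, 4]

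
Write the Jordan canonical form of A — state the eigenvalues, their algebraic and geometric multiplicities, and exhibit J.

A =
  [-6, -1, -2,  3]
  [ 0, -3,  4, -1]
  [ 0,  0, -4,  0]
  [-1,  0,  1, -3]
J_3(-4) ⊕ J_1(-4)

The characteristic polynomial is
  det(x·I − A) = x^4 + 16*x^3 + 96*x^2 + 256*x + 256 = (x + 4)^4

Eigenvalues and multiplicities (the geometric multiplicity of λ is n − rank(A − λI), which equals the number of Jordan blocks for λ):
  λ = -4: algebraic multiplicity = 4, geometric multiplicity = 2

Determining the block sizes for each eigenvalue:
  λ = -4: with am = 4 and gm = 2, the partition is not yet determined (e.g. several partitions of 4 into 2 parts exist). Let N = A − (-4)·I. Computing rank(N^1) = 2, rank(N^2) = 1, rank(N^3) = 0; the number of blocks of size ≥ j is rank(N^{j−1}) − rank(N^j), giving [2, 1, 1]. So we have 1 block(s) of size 3, 1 block(s) of size 1 → block sizes [3, 1]

Assembling the blocks gives a Jordan form
J =
  [-4,  1,  0,  0]
  [ 0, -4,  1,  0]
  [ 0,  0, -4,  0]
  [ 0,  0,  0, -4]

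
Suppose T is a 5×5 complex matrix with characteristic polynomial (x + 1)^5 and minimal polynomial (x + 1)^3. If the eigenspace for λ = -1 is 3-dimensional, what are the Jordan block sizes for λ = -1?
Block sizes for λ = -1: [3, 1, 1]

Step 1 — from the characteristic polynomial, algebraic multiplicity of λ = -1 is 5. From dim ker(T − (-1)·I) = 3, there are exactly 3 Jordan blocks for λ = -1.
Step 2 — from the minimal polynomial, the factor (x + 1)^3 tells us the largest block for λ = -1 has size 3.
Step 3 — with total size 5, 3 blocks, and largest block 3, the block sizes (in nonincreasing order) are [3, 1, 1].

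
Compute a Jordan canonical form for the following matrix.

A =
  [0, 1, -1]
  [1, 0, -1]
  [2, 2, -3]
J_2(-1) ⊕ J_1(-1)

The characteristic polynomial is
  det(x·I − A) = x^3 + 3*x^2 + 3*x + 1 = (x + 1)^3

Eigenvalues and multiplicities (the geometric multiplicity of λ is n − rank(A − λI), which equals the number of Jordan blocks for λ):
  λ = -1: algebraic multiplicity = 3, geometric multiplicity = 2

Determining the block sizes for each eigenvalue:
  λ = -1: 2 blocks summing to 3 forces exactly one block of size 2 and the rest size 1 → block sizes [2, 1]

Assembling the blocks gives a Jordan form
J =
  [-1,  1,  0]
  [ 0, -1,  0]
  [ 0,  0, -1]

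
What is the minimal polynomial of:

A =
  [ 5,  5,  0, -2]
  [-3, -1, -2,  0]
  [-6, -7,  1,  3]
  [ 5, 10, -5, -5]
x^2

The characteristic polynomial is χ_A(x) = x^4, so the eigenvalues are known. The minimal polynomial is
  m_A(x) = Π_λ (x − λ)^{k_λ}
where k_λ is the size of the *largest* Jordan block for λ (equivalently, the smallest k with (A − λI)^k v = 0 for every generalised eigenvector v of λ).

  λ = 0: largest Jordan block has size 2, contributing (x − 0)^2

So m_A(x) = x^2 = x^2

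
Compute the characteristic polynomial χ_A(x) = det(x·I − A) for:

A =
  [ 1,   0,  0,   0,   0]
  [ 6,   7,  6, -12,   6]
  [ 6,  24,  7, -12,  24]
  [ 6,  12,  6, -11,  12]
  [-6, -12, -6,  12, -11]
x^5 + 7*x^4 - 2*x^3 - 46*x^2 + 65*x - 25

Expanding det(x·I − A) (e.g. by cofactor expansion or by noting that A is similar to its Jordan form J, which has the same characteristic polynomial as A) gives
  χ_A(x) = x^5 + 7*x^4 - 2*x^3 - 46*x^2 + 65*x - 25
which factors as (x - 1)^3*(x + 5)^2. The eigenvalues (with algebraic multiplicities) are λ = -5 with multiplicity 2, λ = 1 with multiplicity 3.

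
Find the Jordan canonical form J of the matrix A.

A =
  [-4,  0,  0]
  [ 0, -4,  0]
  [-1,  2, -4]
J_2(-4) ⊕ J_1(-4)

The characteristic polynomial is
  det(x·I − A) = x^3 + 12*x^2 + 48*x + 64 = (x + 4)^3

Eigenvalues and multiplicities (the geometric multiplicity of λ is n − rank(A − λI), which equals the number of Jordan blocks for λ):
  λ = -4: algebraic multiplicity = 3, geometric multiplicity = 2

Determining the block sizes for each eigenvalue:
  λ = -4: 2 blocks summing to 3 forces exactly one block of size 2 and the rest size 1 → block sizes [2, 1]

Assembling the blocks gives a Jordan form
J =
  [-4,  1,  0]
  [ 0, -4,  0]
  [ 0,  0, -4]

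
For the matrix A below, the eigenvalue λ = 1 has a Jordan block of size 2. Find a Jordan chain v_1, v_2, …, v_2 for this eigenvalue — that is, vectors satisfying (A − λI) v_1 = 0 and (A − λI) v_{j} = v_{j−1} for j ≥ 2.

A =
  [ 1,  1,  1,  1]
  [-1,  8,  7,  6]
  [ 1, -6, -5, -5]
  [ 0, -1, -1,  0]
A Jordan chain for λ = 1 of length 2:
v_1 = (0, -1, 1, 0)ᵀ
v_2 = (1, 0, 0, 0)ᵀ

Let N = A − (1)·I. We want v_2 with N^2 v_2 = 0 but N^1 v_2 ≠ 0; then v_{j-1} := N · v_j for j = 2, …, 2.

Pick v_2 = (1, 0, 0, 0)ᵀ.
Then v_1 = N · v_2 = (0, -1, 1, 0)ᵀ.

Sanity check: (A − (1)·I) v_1 = (0, 0, 0, 0)ᵀ = 0. ✓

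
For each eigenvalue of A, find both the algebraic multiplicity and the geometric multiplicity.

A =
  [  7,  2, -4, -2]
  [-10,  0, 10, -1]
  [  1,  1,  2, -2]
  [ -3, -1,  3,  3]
λ = 3: alg = 4, geom = 2

Step 1 — factor the characteristic polynomial to read off the algebraic multiplicities:
  χ_A(x) = (x - 3)^4

Step 2 — compute geometric multiplicities via the rank-nullity identity g(λ) = n − rank(A − λI):
  rank(A − (3)·I) = 2, so dim ker(A − (3)·I) = n − 2 = 2

Summary:
  λ = 3: algebraic multiplicity = 4, geometric multiplicity = 2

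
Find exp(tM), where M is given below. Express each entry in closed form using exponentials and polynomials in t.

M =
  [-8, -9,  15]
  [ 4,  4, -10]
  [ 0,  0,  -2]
e^{tM} =
  [-6*t*exp(-2*t) + exp(-2*t), -9*t*exp(-2*t), 15*t*exp(-2*t)]
  [4*t*exp(-2*t), 6*t*exp(-2*t) + exp(-2*t), -10*t*exp(-2*t)]
  [0, 0, exp(-2*t)]

Strategy: write M = P · J · P⁻¹ where J is a Jordan canonical form, so e^{tM} = P · e^{tJ} · P⁻¹, and e^{tJ} can be computed block-by-block.

M has Jordan form
J =
  [-2,  1,  0]
  [ 0, -2,  0]
  [ 0,  0, -2]
(up to reordering of blocks).

Per-block formulas:
  For a 2×2 Jordan block J_2(-2): exp(t · J_2(-2)) = e^(-2t)·(I + t·N), where N is the 2×2 nilpotent shift.
  For a 1×1 block at λ = -2: exp(t · [-2]) = [e^(-2t)].

After assembling e^{tJ} and conjugating by P, we get:

e^{tM} =
  [-6*t*exp(-2*t) + exp(-2*t), -9*t*exp(-2*t), 15*t*exp(-2*t)]
  [4*t*exp(-2*t), 6*t*exp(-2*t) + exp(-2*t), -10*t*exp(-2*t)]
  [0, 0, exp(-2*t)]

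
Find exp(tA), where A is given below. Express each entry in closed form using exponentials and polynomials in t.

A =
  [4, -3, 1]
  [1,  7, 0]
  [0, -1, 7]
e^{tA} =
  [t^2*exp(6*t)/2 - 2*t*exp(6*t) + exp(6*t), t^2*exp(6*t) - 3*t*exp(6*t), -t^2*exp(6*t)/2 + t*exp(6*t)]
  [-t^2*exp(6*t)/2 + t*exp(6*t), -t^2*exp(6*t) + t*exp(6*t) + exp(6*t), t^2*exp(6*t)/2]
  [-t^2*exp(6*t)/2, -t^2*exp(6*t) - t*exp(6*t), t^2*exp(6*t)/2 + t*exp(6*t) + exp(6*t)]

Strategy: write A = P · J · P⁻¹ where J is a Jordan canonical form, so e^{tA} = P · e^{tJ} · P⁻¹, and e^{tJ} can be computed block-by-block.

A has Jordan form
J =
  [6, 1, 0]
  [0, 6, 1]
  [0, 0, 6]
(up to reordering of blocks).

Per-block formulas:
  For a 3×3 Jordan block J_3(6): exp(t · J_3(6)) = e^(6t)·(I + t·N + (t^2/2)·N^2), where N is the 3×3 nilpotent shift.

After assembling e^{tJ} and conjugating by P, we get:

e^{tA} =
  [t^2*exp(6*t)/2 - 2*t*exp(6*t) + exp(6*t), t^2*exp(6*t) - 3*t*exp(6*t), -t^2*exp(6*t)/2 + t*exp(6*t)]
  [-t^2*exp(6*t)/2 + t*exp(6*t), -t^2*exp(6*t) + t*exp(6*t) + exp(6*t), t^2*exp(6*t)/2]
  [-t^2*exp(6*t)/2, -t^2*exp(6*t) - t*exp(6*t), t^2*exp(6*t)/2 + t*exp(6*t) + exp(6*t)]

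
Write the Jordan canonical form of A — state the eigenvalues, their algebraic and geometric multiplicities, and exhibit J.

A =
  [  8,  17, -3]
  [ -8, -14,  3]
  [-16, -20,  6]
J_3(0)

The characteristic polynomial is
  det(x·I − A) = x^3

Eigenvalues and multiplicities (the geometric multiplicity of λ is n − rank(A − λI), which equals the number of Jordan blocks for λ):
  λ = 0: algebraic multiplicity = 3, geometric multiplicity = 1

Determining the block sizes for each eigenvalue:
  λ = 0: one block (gm = 1), so the single block has size am = 3 → block sizes [3]

Assembling the blocks gives a Jordan form
J =
  [0, 1, 0]
  [0, 0, 1]
  [0, 0, 0]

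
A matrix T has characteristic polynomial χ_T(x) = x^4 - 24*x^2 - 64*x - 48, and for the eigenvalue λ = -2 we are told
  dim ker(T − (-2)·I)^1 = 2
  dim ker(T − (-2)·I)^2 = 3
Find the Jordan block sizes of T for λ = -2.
Block sizes for λ = -2: [2, 1]

From the dimensions of kernels of powers, the number of Jordan blocks of size at least j is d_j − d_{j−1} where d_j = dim ker(N^j) (with d_0 = 0). Computing the differences gives [2, 1].
The number of blocks of size exactly k is (#blocks of size ≥ k) − (#blocks of size ≥ k + 1), so the partition is: 1 block(s) of size 1, 1 block(s) of size 2.
In nonincreasing order the block sizes are [2, 1].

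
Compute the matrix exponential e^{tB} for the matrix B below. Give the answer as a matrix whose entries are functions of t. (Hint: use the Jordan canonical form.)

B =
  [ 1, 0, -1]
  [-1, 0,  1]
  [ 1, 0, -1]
e^{tB} =
  [t + 1, 0, -t]
  [-t, 1, t]
  [t, 0, 1 - t]

Strategy: write B = P · J · P⁻¹ where J is a Jordan canonical form, so e^{tB} = P · e^{tJ} · P⁻¹, and e^{tJ} can be computed block-by-block.

B has Jordan form
J =
  [0, 1, 0]
  [0, 0, 0]
  [0, 0, 0]
(up to reordering of blocks).

Per-block formulas:
  For a 1×1 block at λ = 0: exp(t · [0]) = [e^(0t)].
  For a 2×2 Jordan block J_2(0): exp(t · J_2(0)) = e^(0t)·(I + t·N), where N is the 2×2 nilpotent shift.

After assembling e^{tJ} and conjugating by P, we get:

e^{tB} =
  [t + 1, 0, -t]
  [-t, 1, t]
  [t, 0, 1 - t]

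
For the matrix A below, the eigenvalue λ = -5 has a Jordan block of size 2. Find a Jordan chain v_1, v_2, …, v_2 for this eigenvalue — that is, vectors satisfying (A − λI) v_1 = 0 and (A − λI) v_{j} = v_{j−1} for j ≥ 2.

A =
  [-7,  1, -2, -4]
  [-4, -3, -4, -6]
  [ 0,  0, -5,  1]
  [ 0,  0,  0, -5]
A Jordan chain for λ = -5 of length 2:
v_1 = (-2, -4, 0, 0)ᵀ
v_2 = (1, 0, 0, 0)ᵀ

Let N = A − (-5)·I. We want v_2 with N^2 v_2 = 0 but N^1 v_2 ≠ 0; then v_{j-1} := N · v_j for j = 2, …, 2.

Pick v_2 = (1, 0, 0, 0)ᵀ.
Then v_1 = N · v_2 = (-2, -4, 0, 0)ᵀ.

Sanity check: (A − (-5)·I) v_1 = (0, 0, 0, 0)ᵀ = 0. ✓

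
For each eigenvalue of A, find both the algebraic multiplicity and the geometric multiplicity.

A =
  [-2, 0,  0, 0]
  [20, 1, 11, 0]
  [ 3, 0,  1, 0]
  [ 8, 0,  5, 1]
λ = -2: alg = 1, geom = 1; λ = 1: alg = 3, geom = 2

Step 1 — factor the characteristic polynomial to read off the algebraic multiplicities:
  χ_A(x) = (x - 1)^3*(x + 2)

Step 2 — compute geometric multiplicities via the rank-nullity identity g(λ) = n − rank(A − λI):
  rank(A − (-2)·I) = 3, so dim ker(A − (-2)·I) = n − 3 = 1
  rank(A − (1)·I) = 2, so dim ker(A − (1)·I) = n − 2 = 2

Summary:
  λ = -2: algebraic multiplicity = 1, geometric multiplicity = 1
  λ = 1: algebraic multiplicity = 3, geometric multiplicity = 2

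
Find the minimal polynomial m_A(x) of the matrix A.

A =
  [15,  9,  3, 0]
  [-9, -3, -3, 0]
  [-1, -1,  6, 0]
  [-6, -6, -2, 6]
x^3 - 18*x^2 + 108*x - 216

The characteristic polynomial is χ_A(x) = (x - 6)^4, so the eigenvalues are known. The minimal polynomial is
  m_A(x) = Π_λ (x − λ)^{k_λ}
where k_λ is the size of the *largest* Jordan block for λ (equivalently, the smallest k with (A − λI)^k v = 0 for every generalised eigenvector v of λ).

  λ = 6: largest Jordan block has size 3, contributing (x − 6)^3

So m_A(x) = (x - 6)^3 = x^3 - 18*x^2 + 108*x - 216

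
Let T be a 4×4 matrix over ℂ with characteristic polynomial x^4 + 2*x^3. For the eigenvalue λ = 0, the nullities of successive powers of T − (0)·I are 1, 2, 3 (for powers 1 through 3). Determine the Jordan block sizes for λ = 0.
Block sizes for λ = 0: [3]

From the dimensions of kernels of powers, the number of Jordan blocks of size at least j is d_j − d_{j−1} where d_j = dim ker(N^j) (with d_0 = 0). Computing the differences gives [1, 1, 1].
The number of blocks of size exactly k is (#blocks of size ≥ k) − (#blocks of size ≥ k + 1), so the partition is: 1 block(s) of size 3.
In nonincreasing order the block sizes are [3].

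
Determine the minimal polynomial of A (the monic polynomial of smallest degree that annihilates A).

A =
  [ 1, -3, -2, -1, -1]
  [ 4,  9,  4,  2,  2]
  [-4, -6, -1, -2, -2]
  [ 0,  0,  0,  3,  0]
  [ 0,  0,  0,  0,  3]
x^2 - 6*x + 9

The characteristic polynomial is χ_A(x) = (x - 3)^5, so the eigenvalues are known. The minimal polynomial is
  m_A(x) = Π_λ (x − λ)^{k_λ}
where k_λ is the size of the *largest* Jordan block for λ (equivalently, the smallest k with (A − λI)^k v = 0 for every generalised eigenvector v of λ).

  λ = 3: largest Jordan block has size 2, contributing (x − 3)^2

So m_A(x) = (x - 3)^2 = x^2 - 6*x + 9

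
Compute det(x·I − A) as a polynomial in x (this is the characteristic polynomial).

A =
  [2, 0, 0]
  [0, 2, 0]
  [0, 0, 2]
x^3 - 6*x^2 + 12*x - 8

Expanding det(x·I − A) (e.g. by cofactor expansion or by noting that A is similar to its Jordan form J, which has the same characteristic polynomial as A) gives
  χ_A(x) = x^3 - 6*x^2 + 12*x - 8
which factors as (x - 2)^3. The eigenvalues (with algebraic multiplicities) are λ = 2 with multiplicity 3.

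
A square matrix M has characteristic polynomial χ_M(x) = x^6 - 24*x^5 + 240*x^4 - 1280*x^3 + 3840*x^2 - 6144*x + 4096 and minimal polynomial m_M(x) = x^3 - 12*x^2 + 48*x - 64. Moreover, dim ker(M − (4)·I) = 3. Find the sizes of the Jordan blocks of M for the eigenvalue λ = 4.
Block sizes for λ = 4: [3, 2, 1]

Step 1 — from the characteristic polynomial, algebraic multiplicity of λ = 4 is 6. From dim ker(M − (4)·I) = 3, there are exactly 3 Jordan blocks for λ = 4.
Step 2 — from the minimal polynomial, the factor (x − 4)^3 tells us the largest block for λ = 4 has size 3.
Step 3 — with total size 6, 3 blocks, and largest block 3, the block sizes (in nonincreasing order) are [3, 2, 1].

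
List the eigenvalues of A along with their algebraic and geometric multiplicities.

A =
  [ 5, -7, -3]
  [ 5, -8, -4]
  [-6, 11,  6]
λ = 1: alg = 3, geom = 1

Step 1 — factor the characteristic polynomial to read off the algebraic multiplicities:
  χ_A(x) = (x - 1)^3

Step 2 — compute geometric multiplicities via the rank-nullity identity g(λ) = n − rank(A − λI):
  rank(A − (1)·I) = 2, so dim ker(A − (1)·I) = n − 2 = 1

Summary:
  λ = 1: algebraic multiplicity = 3, geometric multiplicity = 1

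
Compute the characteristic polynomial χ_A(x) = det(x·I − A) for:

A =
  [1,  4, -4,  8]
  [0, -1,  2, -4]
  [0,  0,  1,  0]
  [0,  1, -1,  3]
x^4 - 4*x^3 + 6*x^2 - 4*x + 1

Expanding det(x·I − A) (e.g. by cofactor expansion or by noting that A is similar to its Jordan form J, which has the same characteristic polynomial as A) gives
  χ_A(x) = x^4 - 4*x^3 + 6*x^2 - 4*x + 1
which factors as (x - 1)^4. The eigenvalues (with algebraic multiplicities) are λ = 1 with multiplicity 4.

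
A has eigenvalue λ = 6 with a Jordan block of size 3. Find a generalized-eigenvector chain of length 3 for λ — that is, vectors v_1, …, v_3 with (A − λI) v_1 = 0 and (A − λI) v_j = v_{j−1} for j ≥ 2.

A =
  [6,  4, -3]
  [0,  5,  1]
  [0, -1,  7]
A Jordan chain for λ = 6 of length 3:
v_1 = (-1, 0, 0)ᵀ
v_2 = (4, -1, -1)ᵀ
v_3 = (0, 1, 0)ᵀ

Let N = A − (6)·I. We want v_3 with N^3 v_3 = 0 but N^2 v_3 ≠ 0; then v_{j-1} := N · v_j for j = 3, …, 2.

Pick v_3 = (0, 1, 0)ᵀ.
Then v_2 = N · v_3 = (4, -1, -1)ᵀ.
Then v_1 = N · v_2 = (-1, 0, 0)ᵀ.

Sanity check: (A − (6)·I) v_1 = (0, 0, 0)ᵀ = 0. ✓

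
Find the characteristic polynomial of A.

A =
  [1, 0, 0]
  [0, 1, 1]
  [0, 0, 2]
x^3 - 4*x^2 + 5*x - 2

Expanding det(x·I − A) (e.g. by cofactor expansion or by noting that A is similar to its Jordan form J, which has the same characteristic polynomial as A) gives
  χ_A(x) = x^3 - 4*x^2 + 5*x - 2
which factors as (x - 2)*(x - 1)^2. The eigenvalues (with algebraic multiplicities) are λ = 1 with multiplicity 2, λ = 2 with multiplicity 1.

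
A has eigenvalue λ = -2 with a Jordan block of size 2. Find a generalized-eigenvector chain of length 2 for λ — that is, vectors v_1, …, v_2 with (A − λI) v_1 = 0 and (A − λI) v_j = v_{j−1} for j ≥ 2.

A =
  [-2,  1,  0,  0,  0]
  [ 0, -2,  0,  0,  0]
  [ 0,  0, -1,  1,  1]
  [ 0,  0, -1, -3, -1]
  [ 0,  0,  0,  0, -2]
A Jordan chain for λ = -2 of length 2:
v_1 = (1, 0, 0, 0, 0)ᵀ
v_2 = (0, 1, 0, 0, 0)ᵀ

Let N = A − (-2)·I. We want v_2 with N^2 v_2 = 0 but N^1 v_2 ≠ 0; then v_{j-1} := N · v_j for j = 2, …, 2.

Pick v_2 = (0, 1, 0, 0, 0)ᵀ.
Then v_1 = N · v_2 = (1, 0, 0, 0, 0)ᵀ.

Sanity check: (A − (-2)·I) v_1 = (0, 0, 0, 0, 0)ᵀ = 0. ✓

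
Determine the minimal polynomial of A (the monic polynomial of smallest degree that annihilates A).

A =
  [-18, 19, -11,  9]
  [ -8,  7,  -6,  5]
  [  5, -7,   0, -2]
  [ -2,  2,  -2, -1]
x^2 + 6*x + 9

The characteristic polynomial is χ_A(x) = (x + 3)^4, so the eigenvalues are known. The minimal polynomial is
  m_A(x) = Π_λ (x − λ)^{k_λ}
where k_λ is the size of the *largest* Jordan block for λ (equivalently, the smallest k with (A − λI)^k v = 0 for every generalised eigenvector v of λ).

  λ = -3: largest Jordan block has size 2, contributing (x + 3)^2

So m_A(x) = (x + 3)^2 = x^2 + 6*x + 9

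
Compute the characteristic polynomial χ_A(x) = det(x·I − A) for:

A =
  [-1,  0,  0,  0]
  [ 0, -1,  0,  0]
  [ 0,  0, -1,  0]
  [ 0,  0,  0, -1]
x^4 + 4*x^3 + 6*x^2 + 4*x + 1

Expanding det(x·I − A) (e.g. by cofactor expansion or by noting that A is similar to its Jordan form J, which has the same characteristic polynomial as A) gives
  χ_A(x) = x^4 + 4*x^3 + 6*x^2 + 4*x + 1
which factors as (x + 1)^4. The eigenvalues (with algebraic multiplicities) are λ = -1 with multiplicity 4.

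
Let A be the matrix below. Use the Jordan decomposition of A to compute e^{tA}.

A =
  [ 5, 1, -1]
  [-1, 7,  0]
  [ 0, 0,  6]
e^{tA} =
  [-t*exp(6*t) + exp(6*t), t*exp(6*t), t^2*exp(6*t)/2 - t*exp(6*t)]
  [-t*exp(6*t), t*exp(6*t) + exp(6*t), t^2*exp(6*t)/2]
  [0, 0, exp(6*t)]

Strategy: write A = P · J · P⁻¹ where J is a Jordan canonical form, so e^{tA} = P · e^{tJ} · P⁻¹, and e^{tJ} can be computed block-by-block.

A has Jordan form
J =
  [6, 1, 0]
  [0, 6, 1]
  [0, 0, 6]
(up to reordering of blocks).

Per-block formulas:
  For a 3×3 Jordan block J_3(6): exp(t · J_3(6)) = e^(6t)·(I + t·N + (t^2/2)·N^2), where N is the 3×3 nilpotent shift.

After assembling e^{tJ} and conjugating by P, we get:

e^{tA} =
  [-t*exp(6*t) + exp(6*t), t*exp(6*t), t^2*exp(6*t)/2 - t*exp(6*t)]
  [-t*exp(6*t), t*exp(6*t) + exp(6*t), t^2*exp(6*t)/2]
  [0, 0, exp(6*t)]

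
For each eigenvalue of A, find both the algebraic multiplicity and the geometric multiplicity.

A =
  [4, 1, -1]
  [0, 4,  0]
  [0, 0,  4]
λ = 4: alg = 3, geom = 2

Step 1 — factor the characteristic polynomial to read off the algebraic multiplicities:
  χ_A(x) = (x - 4)^3

Step 2 — compute geometric multiplicities via the rank-nullity identity g(λ) = n − rank(A − λI):
  rank(A − (4)·I) = 1, so dim ker(A − (4)·I) = n − 1 = 2

Summary:
  λ = 4: algebraic multiplicity = 3, geometric multiplicity = 2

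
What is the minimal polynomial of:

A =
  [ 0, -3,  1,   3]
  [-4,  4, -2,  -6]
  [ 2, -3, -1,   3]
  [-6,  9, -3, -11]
x^2 + 4*x + 4

The characteristic polynomial is χ_A(x) = (x + 2)^4, so the eigenvalues are known. The minimal polynomial is
  m_A(x) = Π_λ (x − λ)^{k_λ}
where k_λ is the size of the *largest* Jordan block for λ (equivalently, the smallest k with (A − λI)^k v = 0 for every generalised eigenvector v of λ).

  λ = -2: largest Jordan block has size 2, contributing (x + 2)^2

So m_A(x) = (x + 2)^2 = x^2 + 4*x + 4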